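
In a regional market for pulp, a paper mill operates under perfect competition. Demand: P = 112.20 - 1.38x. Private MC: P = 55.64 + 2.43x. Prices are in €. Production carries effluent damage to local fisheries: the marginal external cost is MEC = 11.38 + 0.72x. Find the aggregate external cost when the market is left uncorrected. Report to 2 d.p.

Market equilibrium (private): 55.64 + 2.43x = 112.20 - 1.38x → x_m = 14.8451.
Total external cost = ∫₀^{x_m} (11.38 + 0.72x) dx = 11.38×14.8451 + ½×0.72×14.8451² = 248.2730.

€248.27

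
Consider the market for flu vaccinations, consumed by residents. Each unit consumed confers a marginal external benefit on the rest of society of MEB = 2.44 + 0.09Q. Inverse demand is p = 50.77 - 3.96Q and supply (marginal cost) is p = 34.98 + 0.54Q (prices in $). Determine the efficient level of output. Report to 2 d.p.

Q* = 4.13

Social marginal benefit = demand + MEB = 53.21 - 3.87Q.
Set SMB = MC: 53.21 - 3.87Q = 34.98 + 0.54Q → Q* = 4.1338.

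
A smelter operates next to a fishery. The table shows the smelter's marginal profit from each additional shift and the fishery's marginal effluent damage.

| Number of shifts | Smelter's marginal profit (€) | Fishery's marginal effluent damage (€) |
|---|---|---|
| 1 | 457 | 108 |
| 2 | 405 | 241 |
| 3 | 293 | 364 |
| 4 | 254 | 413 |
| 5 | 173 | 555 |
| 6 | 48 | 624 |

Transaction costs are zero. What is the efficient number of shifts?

2

Bargaining reaches the level where marginal profit last exceeds marginal effluent damage.
That holds through level 2 (405 ≥ 241) but not at 3 (293 < 364).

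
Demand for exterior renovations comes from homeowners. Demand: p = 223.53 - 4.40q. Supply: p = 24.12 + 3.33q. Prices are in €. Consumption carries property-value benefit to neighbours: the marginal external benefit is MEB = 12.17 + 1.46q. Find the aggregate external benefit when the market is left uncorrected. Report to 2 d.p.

€799.75

Market equilibrium (private): 24.12 + 3.33q = 223.53 - 4.40q → q_m = 25.7969.
Total external benefit = ∫₀^{q_m} (12.17 + 1.46q) dq = 12.17×25.7969 + ½×1.46×25.7969² = 799.7487.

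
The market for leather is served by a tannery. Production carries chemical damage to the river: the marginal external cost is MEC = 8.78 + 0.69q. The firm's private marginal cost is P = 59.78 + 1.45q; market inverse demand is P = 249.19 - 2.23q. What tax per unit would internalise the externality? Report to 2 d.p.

Social marginal cost = private MC + MEC = 68.56 + 2.14q.
Set SMC = demand: 68.56 + 2.14q = 249.19 - 2.23q → q* = 41.3341.
The Pigouvian tax equals MEC at q*: 8.78 + 0.69×41.3341 = 37.3005.

tax = 37.30 per unit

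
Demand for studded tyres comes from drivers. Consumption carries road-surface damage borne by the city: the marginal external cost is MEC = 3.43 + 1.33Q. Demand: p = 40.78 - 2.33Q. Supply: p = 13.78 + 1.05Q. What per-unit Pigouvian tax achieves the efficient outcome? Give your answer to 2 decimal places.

Social marginal benefit = demand − MEC = 37.35 - 3.66Q.
Set SMB = MC: 37.35 - 3.66Q = 13.78 + 1.05Q → Q* = 5.0042.
The Pigouvian tax equals MEC at Q*: 3.43 + 1.33×5.0042 = 10.0856.

tax = 10.09 per unit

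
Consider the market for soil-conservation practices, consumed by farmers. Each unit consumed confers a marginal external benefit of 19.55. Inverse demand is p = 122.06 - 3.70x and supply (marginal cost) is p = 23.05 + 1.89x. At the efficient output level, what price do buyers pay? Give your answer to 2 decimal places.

Social marginal benefit = demand + MEB = 141.61 - 3.70x.
Set SMB = MC: 141.61 - 3.70x = 23.05 + 1.89x → x* = 21.2093.
Consumer price on the demand curve at x*: 122.06 − 3.70×21.2093 = 43.5856.

P = 43.59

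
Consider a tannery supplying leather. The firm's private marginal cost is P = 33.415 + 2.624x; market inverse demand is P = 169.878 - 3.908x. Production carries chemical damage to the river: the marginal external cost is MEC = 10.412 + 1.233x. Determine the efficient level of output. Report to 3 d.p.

x* = 16.233

Social marginal cost = private MC + MEC = 43.827 + 3.857x.
Set SMC = demand: 43.827 + 3.857x = 169.878 - 3.908x → x* = 16.2332.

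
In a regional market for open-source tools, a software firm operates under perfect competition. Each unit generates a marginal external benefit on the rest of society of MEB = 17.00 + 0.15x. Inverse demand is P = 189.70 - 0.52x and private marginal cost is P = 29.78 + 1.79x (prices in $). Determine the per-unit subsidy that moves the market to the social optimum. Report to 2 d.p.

Social marginal cost = private MC − MEB = 12.78 + 1.64x.
Set SMC = demand: 12.78 + 1.64x = 189.70 - 0.52x → x* = 81.9074.
The Pigouvian subsidy equals MEB at x*: 17.00 + 0.15×81.9074 = 29.2861.

subsidy = $29.29 per unit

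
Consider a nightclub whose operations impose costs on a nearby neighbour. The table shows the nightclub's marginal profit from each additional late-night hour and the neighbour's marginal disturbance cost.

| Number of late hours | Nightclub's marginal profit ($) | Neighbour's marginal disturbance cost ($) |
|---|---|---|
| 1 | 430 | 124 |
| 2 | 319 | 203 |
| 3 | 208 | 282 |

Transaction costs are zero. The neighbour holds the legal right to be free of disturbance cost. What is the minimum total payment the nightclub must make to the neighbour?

Efficient level: marginal profit ≥ marginal disturbance cost through level 2, so k* = 2.
With the neighbour holding the right, the nightclub must at least compensate total damage at k*: 124 + 203 = 327.

$327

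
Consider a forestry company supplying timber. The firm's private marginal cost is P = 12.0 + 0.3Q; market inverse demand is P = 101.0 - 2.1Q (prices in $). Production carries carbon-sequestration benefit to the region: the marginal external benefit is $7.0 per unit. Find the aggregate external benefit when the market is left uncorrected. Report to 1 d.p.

$259.6

Market equilibrium (private): 12.0 + 0.3Q = 101.0 - 2.1Q → Q_m = 37.0833.
Total external benefit = MEB × Q_m = 7.0 × 37.0833 = 259.5831.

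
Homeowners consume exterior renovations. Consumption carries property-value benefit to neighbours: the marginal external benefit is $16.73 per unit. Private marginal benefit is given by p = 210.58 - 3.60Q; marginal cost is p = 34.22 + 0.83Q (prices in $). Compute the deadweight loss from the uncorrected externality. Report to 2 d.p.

DWL = $31.59

Market equilibrium (private): 34.22 + 0.83Q = 210.58 - 3.60Q → Q_m = 39.8104.
Social marginal benefit = demand + MEB = 227.31 - 3.60Q.
Set SMB = MC: 227.31 - 3.60Q = 34.22 + 0.83Q → Q* = 43.5869.
The welfare-loss triangle has base |Q_m − Q*| and height MEB(Q_m) (the vertical gap between SMB and MC is zero at Q* and MEB at Q_m).
DWL = ½ × 3.7765 × 16.7300 = 31.5904.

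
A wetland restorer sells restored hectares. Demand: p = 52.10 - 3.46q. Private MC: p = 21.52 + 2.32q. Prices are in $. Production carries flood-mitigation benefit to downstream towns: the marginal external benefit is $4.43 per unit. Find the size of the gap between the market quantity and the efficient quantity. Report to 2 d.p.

Market equilibrium (private): 21.52 + 2.32q = 52.10 - 3.46q → q_m = 5.2907.
Social marginal cost = private MC − MEB = 17.09 + 2.32q.
Set SMC = demand: 17.09 + 2.32q = 52.10 - 3.46q → q* = 6.0571.
Gap = |5.2907 − 6.0571| = 0.7664.

0.77 units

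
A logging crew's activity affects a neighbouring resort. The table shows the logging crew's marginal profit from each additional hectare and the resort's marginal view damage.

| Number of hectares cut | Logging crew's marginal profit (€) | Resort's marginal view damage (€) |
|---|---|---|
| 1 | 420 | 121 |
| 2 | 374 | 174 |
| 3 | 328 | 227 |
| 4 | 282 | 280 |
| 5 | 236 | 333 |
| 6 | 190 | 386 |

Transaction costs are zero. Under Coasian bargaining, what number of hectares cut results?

4

Bargaining reaches the level where marginal profit last exceeds marginal view damage.
That holds through level 4 (282 ≥ 280) but not at 5 (236 < 333).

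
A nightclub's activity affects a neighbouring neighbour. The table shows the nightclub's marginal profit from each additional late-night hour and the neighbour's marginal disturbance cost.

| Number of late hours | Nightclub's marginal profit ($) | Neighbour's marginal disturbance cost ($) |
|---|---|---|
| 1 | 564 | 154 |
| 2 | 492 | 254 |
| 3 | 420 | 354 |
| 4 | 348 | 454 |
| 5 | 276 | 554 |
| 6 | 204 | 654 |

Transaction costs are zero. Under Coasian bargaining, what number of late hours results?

Bargaining reaches the level where marginal profit last exceeds marginal disturbance cost.
That holds through level 3 (420 ≥ 354) but not at 4 (348 < 454).

3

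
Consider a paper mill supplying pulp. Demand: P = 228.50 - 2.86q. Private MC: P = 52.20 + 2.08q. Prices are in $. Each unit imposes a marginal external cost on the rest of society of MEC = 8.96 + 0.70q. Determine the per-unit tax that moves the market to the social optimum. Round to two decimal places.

tax = $29.73 per unit

Social marginal cost = private MC + MEC = 61.16 + 2.78q.
Set SMC = demand: 61.16 + 2.78q = 228.50 - 2.86q → q* = 29.6702.
The Pigouvian tax equals MEC at q*: 8.96 + 0.70×29.6702 = 29.7291.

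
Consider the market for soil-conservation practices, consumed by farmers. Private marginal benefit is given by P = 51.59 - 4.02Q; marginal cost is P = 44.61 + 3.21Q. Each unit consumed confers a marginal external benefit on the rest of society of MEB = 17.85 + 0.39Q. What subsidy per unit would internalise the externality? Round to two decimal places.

Social marginal benefit = demand + MEB = 69.44 - 3.63Q.
Set SMB = MC: 69.44 - 3.63Q = 44.61 + 3.21Q → Q* = 3.6301.
The Pigouvian subsidy equals MEB at Q*: 17.85 + 0.39×3.6301 = 19.2657.

subsidy = 19.27 per unit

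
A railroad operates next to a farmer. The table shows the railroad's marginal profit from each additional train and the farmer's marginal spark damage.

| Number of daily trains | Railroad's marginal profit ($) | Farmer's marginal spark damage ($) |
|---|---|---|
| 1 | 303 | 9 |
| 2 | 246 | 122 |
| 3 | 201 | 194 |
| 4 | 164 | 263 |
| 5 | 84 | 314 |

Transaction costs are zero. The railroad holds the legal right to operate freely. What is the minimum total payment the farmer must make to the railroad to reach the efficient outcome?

Left alone the railroad would choose level 5 (marginal profit stays positive).
Efficient level: k* = 3 (marginal profit ≥ marginal spark damage through 3).
The farmer must at least cover the railroad's forgone profit from cutting 5→3: 164 + 84 = 248.

$248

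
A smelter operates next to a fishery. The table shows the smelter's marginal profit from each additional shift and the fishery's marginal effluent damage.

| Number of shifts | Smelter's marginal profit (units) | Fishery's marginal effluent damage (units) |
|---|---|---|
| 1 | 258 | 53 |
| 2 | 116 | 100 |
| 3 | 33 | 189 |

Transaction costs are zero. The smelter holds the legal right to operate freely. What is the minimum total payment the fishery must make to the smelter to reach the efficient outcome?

33

Left alone the smelter would choose level 3 (marginal profit stays positive).
Efficient level: k* = 2 (marginal profit ≥ marginal effluent damage through 2).
The fishery must at least cover the smelter's forgone profit from cutting 3→2: 33 = 33.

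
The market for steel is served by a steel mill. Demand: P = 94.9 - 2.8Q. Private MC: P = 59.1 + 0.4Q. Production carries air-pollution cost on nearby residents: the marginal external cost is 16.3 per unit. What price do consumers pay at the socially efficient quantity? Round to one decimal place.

Social marginal cost = private MC + MEC = 75.4 + 0.4Q.
Set SMC = demand: 75.4 + 0.4Q = 94.9 - 2.8Q → Q* = 6.0938.
Consumer price on the demand curve at Q*: 94.9 − 2.8×6.0938 = 77.8374.

P = 77.8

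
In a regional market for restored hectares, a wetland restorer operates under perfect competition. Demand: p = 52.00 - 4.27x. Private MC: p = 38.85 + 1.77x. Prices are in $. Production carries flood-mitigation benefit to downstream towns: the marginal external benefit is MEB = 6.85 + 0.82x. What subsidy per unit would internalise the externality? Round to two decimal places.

Social marginal cost = private MC − MEB = 32.00 + 0.95x.
Set SMC = demand: 32.00 + 0.95x = 52.00 - 4.27x → x* = 3.8314.
The Pigouvian subsidy equals MEB at x*: 6.85 + 0.82×3.8314 = 9.9917.

subsidy = $9.99 per unit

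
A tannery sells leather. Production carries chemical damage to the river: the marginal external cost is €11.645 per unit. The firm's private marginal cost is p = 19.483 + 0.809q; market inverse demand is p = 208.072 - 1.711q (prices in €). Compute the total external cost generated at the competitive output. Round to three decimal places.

€871.476

Market equilibrium (private): 19.483 + 0.809q = 208.072 - 1.711q → q_m = 74.8369.
Total external cost = MEC × q_m = 11.645 × 74.8369 = 871.4757.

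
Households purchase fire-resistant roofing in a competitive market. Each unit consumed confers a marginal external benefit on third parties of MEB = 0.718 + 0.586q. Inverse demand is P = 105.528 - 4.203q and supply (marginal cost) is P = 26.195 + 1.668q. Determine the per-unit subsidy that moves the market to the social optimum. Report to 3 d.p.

Social marginal benefit = demand + MEB = 106.246 - 3.617q.
Set SMB = MC: 106.246 - 3.617q = 26.195 + 1.668q → q* = 15.1468.
The Pigouvian subsidy equals MEB at q*: 0.718 + 0.586×15.1468 = 9.5940.

subsidy = 9.594 per unit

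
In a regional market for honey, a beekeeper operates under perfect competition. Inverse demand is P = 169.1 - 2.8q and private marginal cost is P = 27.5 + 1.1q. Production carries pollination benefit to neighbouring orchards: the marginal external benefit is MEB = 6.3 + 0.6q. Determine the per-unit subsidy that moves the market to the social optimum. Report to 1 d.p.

Social marginal cost = private MC − MEB = 21.2 + 0.5q.
Set SMC = demand: 21.2 + 0.5q = 169.1 - 2.8q → q* = 44.8182.
The Pigouvian subsidy equals MEB at q*: 6.3 + 0.6×44.8182 = 33.1909.

subsidy = 33.2 per unit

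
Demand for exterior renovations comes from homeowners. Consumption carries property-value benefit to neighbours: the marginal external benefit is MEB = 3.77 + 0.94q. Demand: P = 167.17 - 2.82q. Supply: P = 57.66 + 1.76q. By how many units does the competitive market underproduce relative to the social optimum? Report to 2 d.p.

7.21 units

Market equilibrium (private): 57.66 + 1.76q = 167.17 - 2.82q → q_m = 23.9105.
Social marginal benefit = demand + MEB = 170.94 - 1.88q.
Set SMB = MC: 170.94 - 1.88q = 57.66 + 1.76q → q* = 31.1209.
Gap = |23.9105 − 31.1209| = 7.2104.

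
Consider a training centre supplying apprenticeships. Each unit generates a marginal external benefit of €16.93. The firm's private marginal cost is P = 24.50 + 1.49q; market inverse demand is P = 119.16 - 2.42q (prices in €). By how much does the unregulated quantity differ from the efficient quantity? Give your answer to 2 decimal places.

Market equilibrium (private): 24.50 + 1.49q = 119.16 - 2.42q → q_m = 24.2097.
Social marginal cost = private MC − MEB = 7.57 + 1.49q.
Set SMC = demand: 7.57 + 1.49q = 119.16 - 2.42q → q* = 28.5396.
Gap = |24.2097 − 28.5396| = 4.3299.

4.33 units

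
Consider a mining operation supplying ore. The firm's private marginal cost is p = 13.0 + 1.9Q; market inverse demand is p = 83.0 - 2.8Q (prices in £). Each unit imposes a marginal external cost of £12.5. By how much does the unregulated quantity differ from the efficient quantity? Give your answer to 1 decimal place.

2.7 units

Market equilibrium (private): 13.0 + 1.9Q = 83.0 - 2.8Q → Q_m = 14.8936.
Social marginal cost = private MC + MEC = 25.5 + 1.9Q.
Set SMC = demand: 25.5 + 1.9Q = 83.0 - 2.8Q → Q* = 12.2340.
Gap = |14.8936 − 12.2340| = 2.6596.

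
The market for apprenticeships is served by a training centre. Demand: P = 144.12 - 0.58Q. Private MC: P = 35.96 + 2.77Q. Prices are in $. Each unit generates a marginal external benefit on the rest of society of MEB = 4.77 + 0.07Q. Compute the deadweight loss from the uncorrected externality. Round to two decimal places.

DWL = $7.53

Market equilibrium (private): 35.96 + 2.77Q = 144.12 - 0.58Q → Q_m = 32.2866.
Social marginal cost = private MC − MEB = 31.19 + 2.70Q.
Set SMC = demand: 31.19 + 2.70Q = 144.12 - 0.58Q → Q* = 34.4299.
The welfare-loss triangle has base |Q_m − Q*| and height MEB(Q_m) (the vertical gap between SMC and demand is zero at Q* and MEB at Q_m).
DWL = ½ × 2.1433 × 7.0301 = 7.5338.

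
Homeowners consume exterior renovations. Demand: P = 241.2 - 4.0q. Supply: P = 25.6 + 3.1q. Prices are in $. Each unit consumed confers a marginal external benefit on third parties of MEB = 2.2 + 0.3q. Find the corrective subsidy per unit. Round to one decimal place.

Social marginal benefit = demand + MEB = 243.4 - 3.7q.
Set SMB = MC: 243.4 - 3.7q = 25.6 + 3.1q → q* = 32.0294.
The Pigouvian subsidy equals MEB at q*: 2.2 + 0.3×32.0294 = 11.8088.

subsidy = $11.8 per unit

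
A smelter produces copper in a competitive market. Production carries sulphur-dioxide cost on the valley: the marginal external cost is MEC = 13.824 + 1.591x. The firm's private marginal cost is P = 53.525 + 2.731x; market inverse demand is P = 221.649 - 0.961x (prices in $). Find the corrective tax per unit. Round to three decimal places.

tax = $60.292 per unit

Social marginal cost = private MC + MEC = 67.349 + 4.322x.
Set SMC = demand: 67.349 + 4.322x = 221.649 - 0.961x → x* = 29.2069.
The Pigouvian tax equals MEC at x*: 13.824 + 1.591×29.2069 = 60.2922.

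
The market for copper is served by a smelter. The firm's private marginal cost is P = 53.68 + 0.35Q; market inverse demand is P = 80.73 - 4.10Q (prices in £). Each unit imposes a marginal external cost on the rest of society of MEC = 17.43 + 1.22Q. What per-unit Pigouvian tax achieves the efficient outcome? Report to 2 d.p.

Social marginal cost = private MC + MEC = 71.11 + 1.57Q.
Set SMC = demand: 71.11 + 1.57Q = 80.73 - 4.10Q → Q* = 1.6966.
The Pigouvian tax equals MEC at Q*: 17.43 + 1.22×1.6966 = 19.4999.

tax = £19.50 per unit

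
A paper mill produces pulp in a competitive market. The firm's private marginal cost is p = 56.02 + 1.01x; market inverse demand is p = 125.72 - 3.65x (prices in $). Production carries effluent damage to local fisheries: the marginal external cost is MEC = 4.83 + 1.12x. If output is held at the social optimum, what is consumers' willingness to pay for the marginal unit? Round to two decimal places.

Social marginal cost = private MC + MEC = 60.85 + 2.13x.
Set SMC = demand: 60.85 + 2.13x = 125.72 - 3.65x → x* = 11.2232.
Consumer price on the demand curve at x*: 125.72 − 3.65×11.2232 = 84.7553.

P = $84.76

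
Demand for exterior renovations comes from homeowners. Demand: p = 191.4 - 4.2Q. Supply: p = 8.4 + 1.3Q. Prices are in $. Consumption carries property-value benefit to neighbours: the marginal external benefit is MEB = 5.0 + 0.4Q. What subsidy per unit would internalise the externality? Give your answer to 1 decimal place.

Social marginal benefit = demand + MEB = 196.4 - 3.8Q.
Set SMB = MC: 196.4 - 3.8Q = 8.4 + 1.3Q → Q* = 36.8627.
The Pigouvian subsidy equals MEB at Q*: 5.0 + 0.4×36.8627 = 19.7451.

subsidy = $19.7 per unit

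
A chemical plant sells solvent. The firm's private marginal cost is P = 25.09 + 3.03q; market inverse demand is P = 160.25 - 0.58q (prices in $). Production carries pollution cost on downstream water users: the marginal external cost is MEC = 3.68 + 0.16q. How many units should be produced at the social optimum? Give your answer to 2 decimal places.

q* = 34.88

Social marginal cost = private MC + MEC = 28.77 + 3.19q.
Set SMC = demand: 28.77 + 3.19q = 160.25 - 0.58q → q* = 34.8753.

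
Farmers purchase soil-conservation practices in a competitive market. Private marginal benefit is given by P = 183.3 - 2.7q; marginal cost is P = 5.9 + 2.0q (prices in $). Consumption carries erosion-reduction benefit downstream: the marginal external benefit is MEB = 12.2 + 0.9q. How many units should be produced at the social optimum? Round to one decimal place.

q* = 49.9

Social marginal benefit = demand + MEB = 195.5 - 1.8q.
Set SMB = MC: 195.5 - 1.8q = 5.9 + 2.0q → q* = 49.8947.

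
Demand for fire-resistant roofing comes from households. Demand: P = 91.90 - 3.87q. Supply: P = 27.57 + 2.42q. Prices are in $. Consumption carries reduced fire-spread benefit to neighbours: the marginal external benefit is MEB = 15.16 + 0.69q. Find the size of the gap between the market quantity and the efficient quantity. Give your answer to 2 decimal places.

Market equilibrium (private): 27.57 + 2.42q = 91.90 - 3.87q → q_m = 10.2273.
Social marginal benefit = demand + MEB = 107.06 - 3.18q.
Set SMB = MC: 107.06 - 3.18q = 27.57 + 2.42q → q* = 14.1946.
Gap = |10.2273 − 14.1946| = 3.9673.

3.97 units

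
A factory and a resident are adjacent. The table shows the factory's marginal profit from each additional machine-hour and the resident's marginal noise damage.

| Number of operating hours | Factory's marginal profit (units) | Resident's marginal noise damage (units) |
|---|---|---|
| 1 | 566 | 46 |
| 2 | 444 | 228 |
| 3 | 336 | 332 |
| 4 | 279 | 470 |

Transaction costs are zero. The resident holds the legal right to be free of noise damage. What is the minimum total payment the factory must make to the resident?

606

Efficient level: marginal profit ≥ marginal noise damage through level 3, so k* = 3.
With the resident holding the right, the factory must at least compensate total damage at k*: 46 + 228 + 332 = 606.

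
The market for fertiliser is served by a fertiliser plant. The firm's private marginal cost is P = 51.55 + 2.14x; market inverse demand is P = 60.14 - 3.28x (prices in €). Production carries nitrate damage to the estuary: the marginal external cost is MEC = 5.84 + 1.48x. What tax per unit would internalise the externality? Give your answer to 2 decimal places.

Social marginal cost = private MC + MEC = 57.39 + 3.62x.
Set SMC = demand: 57.39 + 3.62x = 60.14 - 3.28x → x* = 0.3986.
The Pigouvian tax equals MEC at x*: 5.84 + 1.48×0.3986 = 6.4299.

tax = €6.43 per unit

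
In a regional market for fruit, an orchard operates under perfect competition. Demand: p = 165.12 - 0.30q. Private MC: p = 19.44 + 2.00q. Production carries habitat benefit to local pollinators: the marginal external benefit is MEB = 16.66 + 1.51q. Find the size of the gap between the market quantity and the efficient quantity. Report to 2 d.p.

Market equilibrium (private): 19.44 + 2.00q = 165.12 - 0.30q → q_m = 63.3391.
Social marginal cost = private MC − MEB = 2.78 + 0.49q.
Set SMC = demand: 2.78 + 0.49q = 165.12 - 0.30q → q* = 205.4937.
Gap = |63.3391 − 205.4937| = 142.1546.

142.15 units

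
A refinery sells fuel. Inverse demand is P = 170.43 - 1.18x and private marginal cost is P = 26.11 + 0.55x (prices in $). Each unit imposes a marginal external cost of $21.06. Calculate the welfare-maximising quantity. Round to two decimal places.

Social marginal cost = private MC + MEC = 47.17 + 0.55x.
Set SMC = demand: 47.17 + 0.55x = 170.43 - 1.18x → x* = 71.2486.

x* = 71.25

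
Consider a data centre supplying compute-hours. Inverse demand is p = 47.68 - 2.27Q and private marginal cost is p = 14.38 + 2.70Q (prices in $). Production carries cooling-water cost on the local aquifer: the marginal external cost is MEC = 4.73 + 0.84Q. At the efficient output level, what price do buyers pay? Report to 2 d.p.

Social marginal cost = private MC + MEC = 19.11 + 3.54Q.
Set SMC = demand: 19.11 + 3.54Q = 47.68 - 2.27Q → Q* = 4.9174.
Consumer price on the demand curve at Q*: 47.68 − 2.27×4.9174 = 36.5175.

P = $36.52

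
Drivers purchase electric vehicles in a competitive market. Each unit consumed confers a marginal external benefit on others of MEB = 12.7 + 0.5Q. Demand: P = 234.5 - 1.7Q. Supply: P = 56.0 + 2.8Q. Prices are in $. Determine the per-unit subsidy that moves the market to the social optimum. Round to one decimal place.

subsidy = $36.6 per unit

Social marginal benefit = demand + MEB = 247.2 - 1.2Q.
Set SMB = MC: 247.2 - 1.2Q = 56.0 + 2.8Q → Q* = 47.8000.
The Pigouvian subsidy equals MEB at Q*: 12.7 + 0.5×47.8000 = 36.6000.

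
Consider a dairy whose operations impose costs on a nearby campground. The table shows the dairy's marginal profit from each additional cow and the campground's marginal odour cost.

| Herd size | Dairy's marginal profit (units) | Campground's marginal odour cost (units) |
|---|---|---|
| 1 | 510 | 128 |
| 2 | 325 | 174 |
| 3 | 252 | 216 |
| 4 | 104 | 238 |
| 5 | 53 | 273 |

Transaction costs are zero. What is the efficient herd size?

3

Bargaining reaches the level where marginal profit last exceeds marginal odour cost.
That holds through level 3 (252 ≥ 216) but not at 4 (104 < 238).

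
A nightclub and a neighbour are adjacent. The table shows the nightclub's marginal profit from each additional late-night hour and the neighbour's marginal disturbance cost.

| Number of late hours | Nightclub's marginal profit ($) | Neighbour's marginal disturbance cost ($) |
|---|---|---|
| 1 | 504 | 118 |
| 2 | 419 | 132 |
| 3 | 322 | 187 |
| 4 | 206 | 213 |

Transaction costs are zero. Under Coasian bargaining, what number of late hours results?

3

Bargaining reaches the level where marginal profit last exceeds marginal disturbance cost.
That holds through level 3 (322 ≥ 187) but not at 4 (206 < 213).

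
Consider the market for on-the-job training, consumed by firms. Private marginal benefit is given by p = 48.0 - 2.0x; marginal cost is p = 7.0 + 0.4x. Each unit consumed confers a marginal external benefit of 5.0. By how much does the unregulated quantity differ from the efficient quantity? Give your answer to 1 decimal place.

Market equilibrium (private): 7.0 + 0.4x = 48.0 - 2.0x → x_m = 17.0833.
Social marginal benefit = demand + MEB = 53.0 - 2.0x.
Set SMB = MC: 53.0 - 2.0x = 7.0 + 0.4x → x* = 19.1667.
Gap = |17.0833 − 19.1667| = 2.0834.

2.1 units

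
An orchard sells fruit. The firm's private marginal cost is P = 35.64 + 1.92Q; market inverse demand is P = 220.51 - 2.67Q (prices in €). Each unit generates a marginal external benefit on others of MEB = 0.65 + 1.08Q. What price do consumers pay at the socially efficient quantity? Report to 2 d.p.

P = €79.39

Social marginal cost = private MC − MEB = 34.99 + 0.84Q.
Set SMC = demand: 34.99 + 0.84Q = 220.51 - 2.67Q → Q* = 52.8547.
Consumer price on the demand curve at Q*: 220.51 − 2.67×52.8547 = 79.3880.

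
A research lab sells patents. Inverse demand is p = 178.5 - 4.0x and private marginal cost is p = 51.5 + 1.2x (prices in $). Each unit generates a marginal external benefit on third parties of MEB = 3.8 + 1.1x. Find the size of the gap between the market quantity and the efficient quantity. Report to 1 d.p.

7.5 units

Market equilibrium (private): 51.5 + 1.2x = 178.5 - 4.0x → x_m = 24.4231.
Social marginal cost = private MC − MEB = 47.7 + 0.1x.
Set SMC = demand: 47.7 + 0.1x = 178.5 - 4.0x → x* = 31.9024.
Gap = |24.4231 − 31.9024| = 7.4793.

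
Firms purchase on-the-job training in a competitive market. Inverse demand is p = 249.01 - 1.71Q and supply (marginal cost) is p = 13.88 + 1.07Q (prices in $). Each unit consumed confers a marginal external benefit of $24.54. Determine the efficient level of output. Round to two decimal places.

Q* = 93.41

Social marginal benefit = demand + MEB = 273.55 - 1.71Q.
Set SMB = MC: 273.55 - 1.71Q = 13.88 + 1.07Q → Q* = 93.4065.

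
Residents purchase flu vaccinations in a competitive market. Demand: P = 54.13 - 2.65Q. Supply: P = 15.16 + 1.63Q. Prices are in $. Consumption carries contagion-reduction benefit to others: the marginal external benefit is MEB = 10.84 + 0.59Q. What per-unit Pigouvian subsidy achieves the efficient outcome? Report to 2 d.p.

Social marginal benefit = demand + MEB = 64.97 - 2.06Q.
Set SMB = MC: 64.97 - 2.06Q = 15.16 + 1.63Q → Q* = 13.4986.
The Pigouvian subsidy equals MEB at Q*: 10.84 + 0.59×13.4986 = 18.8042.

subsidy = $18.80 per unit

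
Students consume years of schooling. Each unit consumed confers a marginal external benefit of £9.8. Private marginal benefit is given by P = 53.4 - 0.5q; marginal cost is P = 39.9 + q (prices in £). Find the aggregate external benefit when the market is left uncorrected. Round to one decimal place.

£88.2

Market equilibrium (private): 39.9 + q = 53.4 - 0.5q → q_m = 9.0000.
Total external benefit = MEB × q_m = 9.8 × 9.0000 = 88.2000.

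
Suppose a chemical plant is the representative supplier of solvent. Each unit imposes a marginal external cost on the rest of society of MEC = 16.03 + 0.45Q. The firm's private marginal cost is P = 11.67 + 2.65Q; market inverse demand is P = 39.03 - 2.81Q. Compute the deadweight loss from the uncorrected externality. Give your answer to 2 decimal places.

Market equilibrium (private): 11.67 + 2.65Q = 39.03 - 2.81Q → Q_m = 5.0110.
Social marginal cost = private MC + MEC = 27.70 + 3.10Q.
Set SMC = demand: 27.70 + 3.10Q = 39.03 - 2.81Q → Q* = 1.9171.
Between Q* and Q_m the wedge SMC − demand runs linearly from 0 to MEC(Q_m), so the loss is a triangle.
DWL = ½ × 3.0939 × 18.2849 = 28.2858.

DWL = 28.29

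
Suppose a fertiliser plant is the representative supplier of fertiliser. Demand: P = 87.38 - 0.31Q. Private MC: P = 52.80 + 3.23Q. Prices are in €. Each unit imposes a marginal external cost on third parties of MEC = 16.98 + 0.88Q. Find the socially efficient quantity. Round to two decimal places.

Q* = 3.98

Social marginal cost = private MC + MEC = 69.78 + 4.11Q.
Set SMC = demand: 69.78 + 4.11Q = 87.38 - 0.31Q → Q* = 3.9819.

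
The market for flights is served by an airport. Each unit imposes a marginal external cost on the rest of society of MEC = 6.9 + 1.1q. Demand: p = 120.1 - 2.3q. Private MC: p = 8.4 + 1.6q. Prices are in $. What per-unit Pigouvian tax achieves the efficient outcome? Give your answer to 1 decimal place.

Social marginal cost = private MC + MEC = 15.3 + 2.7q.
Set SMC = demand: 15.3 + 2.7q = 120.1 - 2.3q → q* = 20.9600.
The Pigouvian tax equals MEC at q*: 6.9 + 1.1×20.9600 = 29.9560.

tax = $30.0 per unit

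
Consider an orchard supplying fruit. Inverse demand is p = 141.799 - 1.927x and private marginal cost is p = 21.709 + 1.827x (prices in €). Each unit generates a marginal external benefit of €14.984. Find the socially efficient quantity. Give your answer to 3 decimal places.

x* = 35.981

Social marginal cost = private MC − MEB = 6.725 + 1.827x.
Set SMC = demand: 6.725 + 1.827x = 141.799 - 1.927x → x* = 35.9814.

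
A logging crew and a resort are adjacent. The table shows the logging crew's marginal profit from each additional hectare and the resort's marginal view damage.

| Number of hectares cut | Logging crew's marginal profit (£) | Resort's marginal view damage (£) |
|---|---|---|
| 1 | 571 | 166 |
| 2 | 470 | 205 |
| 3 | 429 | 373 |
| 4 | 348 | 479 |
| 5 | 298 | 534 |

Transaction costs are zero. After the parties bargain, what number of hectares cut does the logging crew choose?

Bargaining reaches the level where marginal profit last exceeds marginal view damage.
That holds through level 3 (429 ≥ 373) but not at 4 (348 < 479).

3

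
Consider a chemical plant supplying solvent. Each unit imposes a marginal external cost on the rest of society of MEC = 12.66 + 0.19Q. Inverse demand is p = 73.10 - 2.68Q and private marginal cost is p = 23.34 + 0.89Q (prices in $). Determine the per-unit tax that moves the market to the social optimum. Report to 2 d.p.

tax = $14.53 per unit

Social marginal cost = private MC + MEC = 36.00 + 1.08Q.
Set SMC = demand: 36.00 + 1.08Q = 73.10 - 2.68Q → Q* = 9.8670.
The Pigouvian tax equals MEC at Q*: 12.66 + 0.19×9.8670 = 14.5347.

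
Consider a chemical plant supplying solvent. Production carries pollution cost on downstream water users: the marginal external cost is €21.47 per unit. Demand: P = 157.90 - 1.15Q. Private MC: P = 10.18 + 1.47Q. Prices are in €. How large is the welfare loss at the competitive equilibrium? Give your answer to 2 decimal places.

Market equilibrium (private): 10.18 + 1.47Q = 157.90 - 1.15Q → Q_m = 56.3817.
Social marginal cost = private MC + MEC = 31.65 + 1.47Q.
Set SMC = demand: 31.65 + 1.47Q = 157.90 - 1.15Q → Q* = 48.1870.
Height of the DWL triangle at Q_m is SMC(Q_m) − demand(Q_m) = MEC(Q_m) = 21.4700.
DWL = ½ × 8.1947 × 21.4700 = 87.9701.

DWL = €87.97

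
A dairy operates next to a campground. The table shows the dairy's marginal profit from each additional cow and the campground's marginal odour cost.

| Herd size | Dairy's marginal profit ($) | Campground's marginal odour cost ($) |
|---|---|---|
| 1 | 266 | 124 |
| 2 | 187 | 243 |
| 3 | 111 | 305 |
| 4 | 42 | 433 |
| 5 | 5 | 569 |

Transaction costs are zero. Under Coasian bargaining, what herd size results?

1

Bargaining reaches the level where marginal profit last exceeds marginal odour cost.
That holds through level 1 (266 ≥ 124) but not at 2 (187 < 243).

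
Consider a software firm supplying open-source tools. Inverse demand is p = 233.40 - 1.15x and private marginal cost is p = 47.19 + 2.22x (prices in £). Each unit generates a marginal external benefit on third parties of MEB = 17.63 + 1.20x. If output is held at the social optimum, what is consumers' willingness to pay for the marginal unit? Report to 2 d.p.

P = £125.37

Social marginal cost = private MC − MEB = 29.56 + 1.02x.
Set SMC = demand: 29.56 + 1.02x = 233.40 - 1.15x → x* = 93.9355.
Consumer price on the demand curve at x*: 233.40 − 1.15×93.9355 = 125.3742.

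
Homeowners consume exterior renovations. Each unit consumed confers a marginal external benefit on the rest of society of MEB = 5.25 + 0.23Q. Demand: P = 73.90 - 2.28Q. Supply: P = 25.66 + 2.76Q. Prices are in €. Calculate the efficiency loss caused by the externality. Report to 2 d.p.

Market equilibrium (private): 25.66 + 2.76Q = 73.90 - 2.28Q → Q_m = 9.5714.
Social marginal benefit = demand + MEB = 79.15 - 2.05Q.
Set SMB = MC: 79.15 - 2.05Q = 25.66 + 2.76Q → Q* = 11.1206.
The loss is the area between SMB and MC from Q* to Q_m; with linear curves that's a triangle of height MEB(Q_m).
DWL = ½ × 1.5492 × 7.4514 = 5.7719.

DWL = €5.77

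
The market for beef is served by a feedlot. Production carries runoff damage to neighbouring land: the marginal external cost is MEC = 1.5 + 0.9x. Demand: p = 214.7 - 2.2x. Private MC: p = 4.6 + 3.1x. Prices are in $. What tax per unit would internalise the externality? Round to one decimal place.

Social marginal cost = private MC + MEC = 6.1 + 4.0x.
Set SMC = demand: 6.1 + 4.0x = 214.7 - 2.2x → x* = 33.6452.
The Pigouvian tax equals MEC at x*: 1.5 + 0.9×33.6452 = 31.7807.

tax = $31.8 per unit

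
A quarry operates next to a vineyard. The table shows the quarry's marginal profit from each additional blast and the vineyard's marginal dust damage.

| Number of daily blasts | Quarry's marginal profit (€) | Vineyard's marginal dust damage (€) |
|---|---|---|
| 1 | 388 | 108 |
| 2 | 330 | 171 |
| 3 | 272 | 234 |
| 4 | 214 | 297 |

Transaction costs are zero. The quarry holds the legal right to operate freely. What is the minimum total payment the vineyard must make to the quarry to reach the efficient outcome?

€214

Left alone the quarry would choose level 4 (marginal profit stays positive).
Efficient level: k* = 3 (marginal profit ≥ marginal dust damage through 3).
The vineyard must at least cover the quarry's forgone profit from cutting 4→3: 214 = 214.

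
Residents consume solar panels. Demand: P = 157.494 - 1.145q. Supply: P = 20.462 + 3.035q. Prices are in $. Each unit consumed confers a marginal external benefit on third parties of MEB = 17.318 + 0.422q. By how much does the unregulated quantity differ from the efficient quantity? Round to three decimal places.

Market equilibrium (private): 20.462 + 3.035q = 157.494 - 1.145q → q_m = 32.7828.
Social marginal benefit = demand + MEB = 174.812 - 0.723q.
Set SMB = MC: 174.812 - 0.723q = 20.462 + 3.035q → q* = 41.0724.
Gap = |32.7828 − 41.0724| = 8.2896.

8.290 units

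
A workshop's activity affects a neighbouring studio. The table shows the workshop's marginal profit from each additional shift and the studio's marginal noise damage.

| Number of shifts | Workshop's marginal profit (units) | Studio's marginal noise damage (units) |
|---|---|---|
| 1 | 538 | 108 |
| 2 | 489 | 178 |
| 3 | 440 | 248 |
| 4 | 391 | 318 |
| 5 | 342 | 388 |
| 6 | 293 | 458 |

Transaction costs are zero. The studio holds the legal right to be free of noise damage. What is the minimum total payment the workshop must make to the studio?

Efficient level: marginal profit ≥ marginal noise damage through level 4, so k* = 4.
With the studio holding the right, the workshop must at least compensate total damage at k*: 108 + 178 + 248 + 318 = 852.

852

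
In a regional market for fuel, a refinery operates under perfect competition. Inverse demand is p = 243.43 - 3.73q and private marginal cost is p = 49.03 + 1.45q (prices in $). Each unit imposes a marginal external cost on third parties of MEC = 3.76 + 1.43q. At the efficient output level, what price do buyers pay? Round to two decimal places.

Social marginal cost = private MC + MEC = 52.79 + 2.88q.
Set SMC = demand: 52.79 + 2.88q = 243.43 - 3.73q → q* = 28.8411.
Consumer price on the demand curve at q*: 243.43 − 3.73×28.8411 = 135.8527.

P = $135.85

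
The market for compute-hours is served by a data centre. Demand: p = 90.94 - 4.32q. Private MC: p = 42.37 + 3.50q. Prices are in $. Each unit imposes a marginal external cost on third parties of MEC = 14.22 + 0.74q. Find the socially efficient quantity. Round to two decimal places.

q* = 4.01

Social marginal cost = private MC + MEC = 56.59 + 4.24q.
Set SMC = demand: 56.59 + 4.24q = 90.94 - 4.32q → q* = 4.0129.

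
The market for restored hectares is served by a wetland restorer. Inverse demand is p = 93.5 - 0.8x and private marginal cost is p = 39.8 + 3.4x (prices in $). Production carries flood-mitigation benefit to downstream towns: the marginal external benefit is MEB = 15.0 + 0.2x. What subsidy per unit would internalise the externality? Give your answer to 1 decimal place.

Social marginal cost = private MC − MEB = 24.8 + 3.2x.
Set SMC = demand: 24.8 + 3.2x = 93.5 - 0.8x → x* = 17.1750.
The Pigouvian subsidy equals MEB at x*: 15.0 + 0.2×17.1750 = 18.4350.

subsidy = $18.4 per unit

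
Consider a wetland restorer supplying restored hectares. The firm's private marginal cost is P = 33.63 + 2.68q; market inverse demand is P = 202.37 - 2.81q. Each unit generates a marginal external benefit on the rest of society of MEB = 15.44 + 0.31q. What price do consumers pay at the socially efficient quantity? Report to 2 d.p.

P = 102.46

Social marginal cost = private MC − MEB = 18.19 + 2.37q.
Set SMC = demand: 18.19 + 2.37q = 202.37 - 2.81q → q* = 35.5560.
Consumer price on the demand curve at q*: 202.37 − 2.81×35.5560 = 102.4576.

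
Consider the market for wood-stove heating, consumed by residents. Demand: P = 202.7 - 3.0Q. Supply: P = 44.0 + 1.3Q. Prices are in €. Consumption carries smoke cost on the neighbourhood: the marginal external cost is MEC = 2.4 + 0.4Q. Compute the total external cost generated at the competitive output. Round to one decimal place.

€361.0

Market equilibrium (private): 44.0 + 1.3Q = 202.7 - 3.0Q → Q_m = 36.9070.
Total external cost = ∫₀^{Q_m} (2.4 + 0.4Q) dQ = 2.4×36.9070 + ½×0.4×36.9070² = 361.0021.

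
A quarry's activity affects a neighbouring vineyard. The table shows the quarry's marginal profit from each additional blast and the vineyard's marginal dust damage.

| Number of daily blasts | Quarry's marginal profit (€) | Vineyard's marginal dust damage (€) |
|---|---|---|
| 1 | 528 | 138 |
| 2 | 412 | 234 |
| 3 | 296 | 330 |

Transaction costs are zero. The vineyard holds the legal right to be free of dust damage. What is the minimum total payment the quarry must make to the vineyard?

Efficient level: marginal profit ≥ marginal dust damage through level 2, so k* = 2.
With the vineyard holding the right, the quarry must at least compensate total damage at k*: 138 + 234 = 372.

€372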